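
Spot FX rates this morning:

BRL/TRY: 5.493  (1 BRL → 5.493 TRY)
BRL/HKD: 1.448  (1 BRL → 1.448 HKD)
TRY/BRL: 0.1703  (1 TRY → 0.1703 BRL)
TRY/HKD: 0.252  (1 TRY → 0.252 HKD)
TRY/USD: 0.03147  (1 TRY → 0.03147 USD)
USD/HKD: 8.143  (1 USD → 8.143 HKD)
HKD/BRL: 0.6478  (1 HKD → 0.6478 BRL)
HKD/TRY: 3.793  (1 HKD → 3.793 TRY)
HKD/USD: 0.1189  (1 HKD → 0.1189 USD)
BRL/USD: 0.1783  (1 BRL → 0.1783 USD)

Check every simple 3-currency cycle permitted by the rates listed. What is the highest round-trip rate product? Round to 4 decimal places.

USD→HKD→TRY→USD: 8.143 × 3.793 × 0.03147 = 0.97199
BRL→USD→HKD→BRL: 0.1783 × 8.143 × 0.6478 = 0.94054
BRL→HKD→TRY→BRL: 1.448 × 3.793 × 0.1703 = 0.93533
BRL→TRY→HKD→BRL: 5.493 × 0.252 × 0.6478 = 0.89671
Maximum is USD→HKD→TRY→USD at 0.9720; no arbitrage — every cycle loses value.

0.9720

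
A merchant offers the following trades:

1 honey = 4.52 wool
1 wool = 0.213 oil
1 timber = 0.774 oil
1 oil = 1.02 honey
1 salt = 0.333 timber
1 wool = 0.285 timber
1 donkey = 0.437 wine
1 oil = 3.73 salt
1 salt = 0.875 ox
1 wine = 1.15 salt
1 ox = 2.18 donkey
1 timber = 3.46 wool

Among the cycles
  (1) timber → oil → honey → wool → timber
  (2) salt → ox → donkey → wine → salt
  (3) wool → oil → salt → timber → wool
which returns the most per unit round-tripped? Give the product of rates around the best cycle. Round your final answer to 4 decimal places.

(1) 0.774 × 1.02 × 4.52 × 0.285 = 1.01701
(2) 0.875 × 2.18 × 0.437 × 1.15 = 0.95861
(3) 0.213 × 3.73 × 0.333 × 3.46 = 0.91540
Highest is cycle (1) at 1.0170 (>1, arbitrage).

1.0170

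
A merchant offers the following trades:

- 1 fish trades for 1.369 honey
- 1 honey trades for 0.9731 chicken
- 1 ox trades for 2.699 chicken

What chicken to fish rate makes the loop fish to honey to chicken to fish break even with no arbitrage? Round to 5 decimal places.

Known legs of the cycle: 1.369 × 0.9731 = 1.3321739
For no arbitrage the full-cycle product must be 1, so the missing rate is 1 / 1.3321739 ≈ 0.7506527.

0.75065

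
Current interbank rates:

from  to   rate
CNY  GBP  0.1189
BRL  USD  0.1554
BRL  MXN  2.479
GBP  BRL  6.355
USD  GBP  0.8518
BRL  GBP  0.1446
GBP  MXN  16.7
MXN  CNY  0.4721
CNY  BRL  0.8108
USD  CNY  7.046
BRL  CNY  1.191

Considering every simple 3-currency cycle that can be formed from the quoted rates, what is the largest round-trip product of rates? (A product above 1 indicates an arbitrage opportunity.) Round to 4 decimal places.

0.9489

MXN→CNY→BRL→MXN: 0.4721 × 0.8108 × 2.479 = 0.94891
GBP→MXN→CNY→GBP: 16.7 × 0.4721 × 0.1189 = 0.93742
GBP→BRL→CNY→GBP: 6.355 × 1.191 × 0.1189 = 0.89993
USD→CNY→BRL→USD: 7.046 × 0.8108 × 0.1554 = 0.88778
GBP→BRL→USD→GBP: 6.355 × 0.1554 × 0.8518 = 0.84121
Maximum is MXN→CNY→BRL→MXN at 0.9489; no arbitrage — every cycle loses value.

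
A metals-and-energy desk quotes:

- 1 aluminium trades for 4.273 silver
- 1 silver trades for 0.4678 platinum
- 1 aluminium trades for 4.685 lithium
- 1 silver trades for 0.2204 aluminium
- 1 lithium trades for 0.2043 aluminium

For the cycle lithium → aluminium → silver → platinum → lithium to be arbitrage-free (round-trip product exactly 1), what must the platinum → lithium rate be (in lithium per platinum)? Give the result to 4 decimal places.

Known legs of the cycle: 0.2043 × 4.273 × 0.4678 = 0.40837719042
For no arbitrage the full-cycle product must be 1, so the missing rate is 1 / 0.40837719042 ≈ 2.448717.

2.4487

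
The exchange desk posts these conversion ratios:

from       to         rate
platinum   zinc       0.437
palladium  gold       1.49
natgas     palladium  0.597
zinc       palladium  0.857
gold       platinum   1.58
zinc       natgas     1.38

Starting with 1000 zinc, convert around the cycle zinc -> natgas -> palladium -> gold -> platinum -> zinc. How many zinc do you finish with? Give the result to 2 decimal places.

847.58

1000 zinc × 1.38 = 1380 natgas
1380 natgas × 0.597 = 823.86 palladium
823.86 palladium × 1.49 = 1227.5514 gold
1227.5514 gold × 1.58 = 1939.531212 platinum
1939.531212 platinum × 0.437 = 847.575139644 zinc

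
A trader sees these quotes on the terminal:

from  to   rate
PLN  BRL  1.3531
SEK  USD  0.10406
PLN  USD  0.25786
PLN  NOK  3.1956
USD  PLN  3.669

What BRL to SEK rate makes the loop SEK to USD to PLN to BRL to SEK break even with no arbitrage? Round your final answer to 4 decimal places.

1.9357

Known legs of the cycle: 0.10406 × 3.669 × 1.3531 = 0.516608357034
For no arbitrage the full-cycle product must be 1, so the missing rate is 1 / 0.516608357034 ≈ 1.935702.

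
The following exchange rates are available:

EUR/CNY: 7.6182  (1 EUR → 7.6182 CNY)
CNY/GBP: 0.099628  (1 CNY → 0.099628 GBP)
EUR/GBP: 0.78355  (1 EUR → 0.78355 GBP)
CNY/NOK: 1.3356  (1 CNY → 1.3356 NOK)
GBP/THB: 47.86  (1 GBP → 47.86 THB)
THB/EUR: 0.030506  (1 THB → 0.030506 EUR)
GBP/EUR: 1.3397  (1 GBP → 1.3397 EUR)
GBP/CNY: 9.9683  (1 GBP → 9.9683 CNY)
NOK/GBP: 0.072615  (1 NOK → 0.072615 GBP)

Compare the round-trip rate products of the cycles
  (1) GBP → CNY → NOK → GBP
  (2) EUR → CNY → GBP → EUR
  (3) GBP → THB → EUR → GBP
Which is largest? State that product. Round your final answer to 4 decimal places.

1.1440

(1) 9.9683 × 1.3356 × 0.072615 = 0.96677
(2) 7.6182 × 0.099628 × 1.3397 = 1.01681
(3) 47.86 × 0.030506 × 0.78355 = 1.14400
Highest is cycle (3) at 1.1440 (>1, arbitrage).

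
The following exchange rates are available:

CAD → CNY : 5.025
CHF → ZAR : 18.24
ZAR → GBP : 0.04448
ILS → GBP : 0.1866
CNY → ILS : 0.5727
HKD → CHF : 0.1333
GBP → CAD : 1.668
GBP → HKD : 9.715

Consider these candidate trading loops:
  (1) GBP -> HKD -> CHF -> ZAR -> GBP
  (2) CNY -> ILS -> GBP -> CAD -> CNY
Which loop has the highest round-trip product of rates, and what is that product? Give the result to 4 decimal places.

1.0507

(1) 9.715 × 0.1333 × 18.24 × 0.04448 = 1.05066
(2) 0.5727 × 0.1866 × 1.668 × 5.025 = 0.89572
Highest is cycle (1) at 1.0507 (>1, arbitrage).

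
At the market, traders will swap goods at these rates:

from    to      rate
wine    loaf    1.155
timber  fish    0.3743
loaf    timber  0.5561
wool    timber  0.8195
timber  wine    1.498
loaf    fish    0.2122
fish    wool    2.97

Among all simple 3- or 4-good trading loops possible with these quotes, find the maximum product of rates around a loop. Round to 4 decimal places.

timber→wine→loaf→timber: 1.498 × 1.155 × 0.5561 = 0.96216
wool→timber→fish→wool: 0.8195 × 0.3743 × 2.97 = 0.91101
Maximum is timber→wine→loaf→timber at 0.9622; no arbitrage — every cycle loses value.

0.9622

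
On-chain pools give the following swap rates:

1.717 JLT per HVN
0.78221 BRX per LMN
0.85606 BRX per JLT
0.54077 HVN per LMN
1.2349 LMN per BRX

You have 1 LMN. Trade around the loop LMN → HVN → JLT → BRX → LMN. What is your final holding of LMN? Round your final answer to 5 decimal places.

0.98156

1 LMN × 0.54077 = 0.54077 HVN
0.54077 HVN × 1.717 = 0.92850209 JLT
0.92850209 JLT × 0.85606 = 0.7948534991654 BRX
0.7948534991654 BRX × 1.2349 = 0.98156458611935246 LMN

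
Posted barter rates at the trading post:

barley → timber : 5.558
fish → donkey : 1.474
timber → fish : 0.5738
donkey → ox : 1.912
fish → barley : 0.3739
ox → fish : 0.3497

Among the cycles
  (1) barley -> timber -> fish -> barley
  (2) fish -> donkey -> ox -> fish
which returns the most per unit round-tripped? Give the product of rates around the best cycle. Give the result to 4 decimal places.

1.1924

(1) 5.558 × 0.5738 × 0.3739 = 1.19243
(2) 1.474 × 1.912 × 0.3497 = 0.98556
Highest is cycle (1) at 1.1924 (>1, arbitrage).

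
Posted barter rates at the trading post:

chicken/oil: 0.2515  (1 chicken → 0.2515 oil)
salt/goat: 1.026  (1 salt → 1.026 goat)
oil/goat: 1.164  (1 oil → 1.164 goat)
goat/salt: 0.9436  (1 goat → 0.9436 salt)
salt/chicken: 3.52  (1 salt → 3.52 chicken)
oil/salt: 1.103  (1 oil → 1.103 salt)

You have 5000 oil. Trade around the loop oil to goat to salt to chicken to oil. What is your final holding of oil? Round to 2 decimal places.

4861.74

5000 oil × 1.164 = 5820 goat
5820 goat × 0.9436 = 5491.752 salt
5491.752 salt × 3.52 = 19330.96704 chicken
19330.96704 chicken × 0.2515 = 4861.73821056 oil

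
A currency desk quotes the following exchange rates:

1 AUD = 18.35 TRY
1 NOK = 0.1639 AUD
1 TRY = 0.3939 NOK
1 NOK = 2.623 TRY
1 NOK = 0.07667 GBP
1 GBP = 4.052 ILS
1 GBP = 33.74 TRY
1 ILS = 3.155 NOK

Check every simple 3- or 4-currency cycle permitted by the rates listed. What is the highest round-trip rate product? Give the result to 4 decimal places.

NOK→AUD→TRY→NOK: 0.1639 × 18.35 × 0.3939 = 1.18468
GBP→TRY→NOK→GBP: 33.74 × 0.3939 × 0.07667 = 1.01896
GBP→ILS→NOK→GBP: 4.052 × 3.155 × 0.07667 = 0.98015
Maximum is NOK→AUD→TRY→NOK at 1.1847; arbitrage exists.

1.1847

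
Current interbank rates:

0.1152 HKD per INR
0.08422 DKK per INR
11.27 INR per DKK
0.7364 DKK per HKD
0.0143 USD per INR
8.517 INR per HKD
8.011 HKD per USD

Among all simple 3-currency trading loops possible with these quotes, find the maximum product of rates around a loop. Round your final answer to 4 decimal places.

0.9757

USD→HKD→INR→USD: 8.011 × 8.517 × 0.0143 = 0.97568
INR→HKD→DKK→INR: 0.1152 × 0.7364 × 11.27 = 0.95607
Maximum is USD→HKD→INR→USD at 0.9757; no arbitrage — every cycle loses value.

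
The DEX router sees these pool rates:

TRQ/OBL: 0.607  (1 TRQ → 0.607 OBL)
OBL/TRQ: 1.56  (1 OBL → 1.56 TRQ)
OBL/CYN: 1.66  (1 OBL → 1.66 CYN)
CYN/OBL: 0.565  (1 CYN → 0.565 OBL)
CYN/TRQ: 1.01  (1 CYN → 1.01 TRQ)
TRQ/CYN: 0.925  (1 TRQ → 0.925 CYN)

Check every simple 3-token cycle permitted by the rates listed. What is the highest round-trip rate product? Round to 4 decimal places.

1.0177

OBL→CYN→TRQ→OBL: 1.66 × 1.01 × 0.607 = 1.01770
OBL→TRQ→CYN→OBL: 1.56 × 0.925 × 0.565 = 0.81530
Maximum is OBL→CYN→TRQ→OBL at 1.0177; arbitrage exists.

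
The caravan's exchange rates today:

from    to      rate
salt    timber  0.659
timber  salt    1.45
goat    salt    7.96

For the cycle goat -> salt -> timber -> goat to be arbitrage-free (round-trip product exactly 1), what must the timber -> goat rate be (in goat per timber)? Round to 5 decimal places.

0.19063

Known legs of the cycle: 7.96 × 0.659 = 5.24564
For no arbitrage the full-cycle product must be 1, so the missing rate is 1 / 5.24564 ≈ 0.1906345.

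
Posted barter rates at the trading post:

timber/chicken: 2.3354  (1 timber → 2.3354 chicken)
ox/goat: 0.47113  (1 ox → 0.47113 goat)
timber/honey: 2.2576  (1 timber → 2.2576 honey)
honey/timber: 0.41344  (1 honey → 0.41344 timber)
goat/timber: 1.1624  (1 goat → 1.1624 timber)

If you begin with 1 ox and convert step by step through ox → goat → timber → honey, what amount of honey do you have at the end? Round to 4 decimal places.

1 ox × 0.47113 = 0.47113 goat
0.47113 goat × 1.1624 = 0.547641512 timber
0.547641512 timber × 2.2576 = 1.2363554774912 honey

1.2364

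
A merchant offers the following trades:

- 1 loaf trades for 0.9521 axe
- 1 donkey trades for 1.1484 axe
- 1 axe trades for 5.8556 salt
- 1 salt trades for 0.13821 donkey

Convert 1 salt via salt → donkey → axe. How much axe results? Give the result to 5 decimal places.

0.15872

1 salt × 0.13821 = 0.13821 donkey
0.13821 donkey × 1.1484 = 0.158720364 axe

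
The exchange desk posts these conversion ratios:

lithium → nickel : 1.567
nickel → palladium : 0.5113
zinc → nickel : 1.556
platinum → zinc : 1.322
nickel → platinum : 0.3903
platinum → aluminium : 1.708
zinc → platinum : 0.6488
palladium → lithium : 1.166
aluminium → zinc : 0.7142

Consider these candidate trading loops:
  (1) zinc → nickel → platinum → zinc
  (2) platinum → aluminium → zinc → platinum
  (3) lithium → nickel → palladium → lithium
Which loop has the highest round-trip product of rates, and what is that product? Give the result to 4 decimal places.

0.9342

(1) 1.556 × 0.3903 × 1.322 = 0.80286
(2) 1.708 × 0.7142 × 0.6488 = 0.79144
(3) 1.567 × 0.5113 × 1.166 = 0.93421
Highest is cycle (3) at 0.9342 (≤1, no arbitrage).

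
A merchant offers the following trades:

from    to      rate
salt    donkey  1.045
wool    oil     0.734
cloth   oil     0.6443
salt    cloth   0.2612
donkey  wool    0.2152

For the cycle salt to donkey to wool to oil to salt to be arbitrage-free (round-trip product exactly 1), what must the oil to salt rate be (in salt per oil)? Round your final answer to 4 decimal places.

Known legs of the cycle: 1.045 × 0.2152 × 0.734 = 0.165064856
For no arbitrage the full-cycle product must be 1, so the missing rate is 1 / 0.165064856 ≈ 6.058225.

6.0582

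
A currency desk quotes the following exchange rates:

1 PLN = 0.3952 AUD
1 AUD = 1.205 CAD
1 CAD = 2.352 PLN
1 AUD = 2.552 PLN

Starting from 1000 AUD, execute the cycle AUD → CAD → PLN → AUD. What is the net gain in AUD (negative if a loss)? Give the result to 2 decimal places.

1000 AUD × 1.205 = 1205 CAD
1205 CAD × 2.352 = 2834.16 PLN
2834.16 PLN × 0.3952 = 1120.060032 AUD
Net change: 1120.060032 − 1000 = 120.060032 AUD

120.06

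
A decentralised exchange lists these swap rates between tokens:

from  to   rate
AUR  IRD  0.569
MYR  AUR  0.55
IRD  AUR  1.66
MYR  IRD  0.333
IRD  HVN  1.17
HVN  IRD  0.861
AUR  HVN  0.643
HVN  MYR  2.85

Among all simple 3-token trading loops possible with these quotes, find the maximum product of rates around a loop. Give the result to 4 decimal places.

MYR→IRD→HVN→MYR: 0.333 × 1.17 × 2.85 = 1.11039
MYR→AUR→HVN→MYR: 0.55 × 0.643 × 2.85 = 1.00790
AUR→HVN→IRD→AUR: 0.643 × 0.861 × 1.66 = 0.91901
Maximum is MYR→IRD→HVN→MYR at 1.1104; arbitrage exists.

1.1104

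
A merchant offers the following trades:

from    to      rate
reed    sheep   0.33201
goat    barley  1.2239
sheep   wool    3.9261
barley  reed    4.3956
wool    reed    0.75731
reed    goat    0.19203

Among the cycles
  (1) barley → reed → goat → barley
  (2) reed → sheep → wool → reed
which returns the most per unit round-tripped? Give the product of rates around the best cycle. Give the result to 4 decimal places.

(1) 4.3956 × 0.19203 × 1.2239 = 1.03308
(2) 0.33201 × 3.9261 × 0.75731 = 0.98716
Highest is cycle (1) at 1.0331 (>1, arbitrage).

1.0331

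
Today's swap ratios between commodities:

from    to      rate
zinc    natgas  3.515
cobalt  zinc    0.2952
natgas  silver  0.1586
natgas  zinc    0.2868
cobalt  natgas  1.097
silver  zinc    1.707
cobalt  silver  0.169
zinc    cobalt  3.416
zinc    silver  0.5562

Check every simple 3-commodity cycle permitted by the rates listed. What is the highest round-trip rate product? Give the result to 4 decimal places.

1.0747

cobalt→natgas→zinc→cobalt: 1.097 × 0.2868 × 3.416 = 1.07474
cobalt→silver→zinc→cobalt: 0.169 × 1.707 × 3.416 = 0.98546
zinc→natgas→silver→zinc: 3.515 × 0.1586 × 1.707 = 0.95162
Maximum is cobalt→natgas→zinc→cobalt at 1.0747; arbitrage exists.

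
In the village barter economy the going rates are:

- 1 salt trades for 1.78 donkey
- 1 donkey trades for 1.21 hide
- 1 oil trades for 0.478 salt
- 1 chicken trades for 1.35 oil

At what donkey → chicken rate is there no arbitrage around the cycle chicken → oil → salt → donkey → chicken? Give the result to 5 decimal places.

Known legs of the cycle: 1.35 × 0.478 × 1.78 = 1.148634
For no arbitrage the full-cycle product must be 1, so the missing rate is 1 / 1.148634 ≈ 0.8705993.

0.87060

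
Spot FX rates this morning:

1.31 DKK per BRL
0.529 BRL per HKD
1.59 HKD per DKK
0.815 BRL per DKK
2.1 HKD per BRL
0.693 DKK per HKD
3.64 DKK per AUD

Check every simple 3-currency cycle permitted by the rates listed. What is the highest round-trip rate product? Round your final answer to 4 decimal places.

1.1861

BRL→HKD→DKK→BRL: 2.1 × 0.693 × 0.815 = 1.18607
BRL→DKK→HKD→BRL: 1.31 × 1.59 × 0.529 = 1.10185
Maximum is BRL→HKD→DKK→BRL at 1.1861; arbitrage exists.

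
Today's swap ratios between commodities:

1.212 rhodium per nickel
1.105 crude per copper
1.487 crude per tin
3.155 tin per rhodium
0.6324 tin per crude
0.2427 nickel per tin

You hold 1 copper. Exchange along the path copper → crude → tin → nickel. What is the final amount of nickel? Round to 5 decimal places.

0.16960

1 copper × 1.105 = 1.105 crude
1.105 crude × 0.6324 = 0.698802 tin
0.698802 tin × 0.2427 = 0.1695992454 nickel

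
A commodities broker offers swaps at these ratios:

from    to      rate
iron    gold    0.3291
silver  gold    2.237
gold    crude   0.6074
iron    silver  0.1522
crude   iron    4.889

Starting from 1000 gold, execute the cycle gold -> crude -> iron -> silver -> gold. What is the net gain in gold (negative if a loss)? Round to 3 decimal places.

1000 gold × 0.6074 = 607.4 crude
607.4 crude × 4.889 = 2969.5786 iron
2969.5786 iron × 0.1522 = 451.96986292 silver
451.96986292 silver × 2.237 = 1011.05658335204 gold
Net change: 1011.05658335204 − 1000 = 11.05658335204 gold

11.057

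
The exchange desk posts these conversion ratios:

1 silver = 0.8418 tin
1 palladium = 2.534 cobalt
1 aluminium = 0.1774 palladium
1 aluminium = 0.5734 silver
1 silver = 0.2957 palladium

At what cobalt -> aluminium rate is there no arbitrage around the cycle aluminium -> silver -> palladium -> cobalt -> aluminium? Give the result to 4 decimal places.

2.3275

Known legs of the cycle: 0.5734 × 0.2957 × 2.534 = 0.42965079892
For no arbitrage the full-cycle product must be 1, so the missing rate is 1 / 0.42965079892 ≈ 2.327472.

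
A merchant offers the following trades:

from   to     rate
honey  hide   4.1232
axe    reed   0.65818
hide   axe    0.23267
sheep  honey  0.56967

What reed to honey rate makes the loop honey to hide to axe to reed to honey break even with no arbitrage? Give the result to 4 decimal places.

Known legs of the cycle: 4.1232 × 0.23267 × 0.65818 = 0.63142165524192
For no arbitrage the full-cycle product must be 1, so the missing rate is 1 / 0.63142165524192 ≈ 1.583728.

1.5837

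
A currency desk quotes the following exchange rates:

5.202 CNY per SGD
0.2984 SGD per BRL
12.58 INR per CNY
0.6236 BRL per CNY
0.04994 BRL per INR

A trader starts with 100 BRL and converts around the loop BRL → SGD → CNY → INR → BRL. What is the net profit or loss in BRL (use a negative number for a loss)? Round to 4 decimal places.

100 BRL × 0.2984 = 29.84 SGD
29.84 SGD × 5.202 = 155.22768 CNY
155.22768 CNY × 12.58 = 1952.7642144 INR
1952.7642144 INR × 0.04994 = 97.521044867136 BRL
Net change: 97.521044867136 − 100 = -2.478955132864 BRL

-2.4790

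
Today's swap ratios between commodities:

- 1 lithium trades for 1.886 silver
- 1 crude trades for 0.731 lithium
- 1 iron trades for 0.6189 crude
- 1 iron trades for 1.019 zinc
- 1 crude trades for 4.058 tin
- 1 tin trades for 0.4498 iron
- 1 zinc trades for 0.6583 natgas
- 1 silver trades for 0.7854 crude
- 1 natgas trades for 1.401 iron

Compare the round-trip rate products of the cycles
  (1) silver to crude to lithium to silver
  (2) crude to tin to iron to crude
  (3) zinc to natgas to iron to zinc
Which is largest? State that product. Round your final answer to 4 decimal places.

1.1297

(1) 0.7854 × 0.731 × 1.886 = 1.08280
(2) 4.058 × 0.4498 × 0.6189 = 1.12967
(3) 0.6583 × 1.401 × 1.019 = 0.93980
Highest is cycle (2) at 1.1297 (>1, arbitrage).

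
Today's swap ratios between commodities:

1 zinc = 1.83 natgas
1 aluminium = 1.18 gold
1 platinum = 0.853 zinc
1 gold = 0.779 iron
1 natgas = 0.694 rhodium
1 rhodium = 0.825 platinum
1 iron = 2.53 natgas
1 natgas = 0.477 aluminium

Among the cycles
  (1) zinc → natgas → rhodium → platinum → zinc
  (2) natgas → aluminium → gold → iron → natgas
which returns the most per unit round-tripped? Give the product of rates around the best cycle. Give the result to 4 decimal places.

1.1093

(1) 1.83 × 0.694 × 0.825 × 0.853 = 0.89374
(2) 0.477 × 1.18 × 0.779 × 2.53 = 1.10932
Highest is cycle (2) at 1.1093 (>1, arbitrage).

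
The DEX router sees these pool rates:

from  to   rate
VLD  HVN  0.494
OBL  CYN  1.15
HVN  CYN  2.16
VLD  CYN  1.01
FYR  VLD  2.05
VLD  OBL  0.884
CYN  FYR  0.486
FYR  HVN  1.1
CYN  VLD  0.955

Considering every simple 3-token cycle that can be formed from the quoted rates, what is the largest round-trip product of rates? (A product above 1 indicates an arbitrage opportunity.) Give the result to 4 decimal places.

CYN→FYR→HVN→CYN: 0.486 × 1.1 × 2.16 = 1.15474
CYN→VLD→HVN→CYN: 0.955 × 0.494 × 2.16 = 1.01902
CYN→FYR→VLD→CYN: 0.486 × 2.05 × 1.01 = 1.00626
OBL→CYN→VLD→OBL: 1.15 × 0.955 × 0.884 = 0.97085
Maximum is CYN→FYR→HVN→CYN at 1.1547; arbitrage exists.

1.1547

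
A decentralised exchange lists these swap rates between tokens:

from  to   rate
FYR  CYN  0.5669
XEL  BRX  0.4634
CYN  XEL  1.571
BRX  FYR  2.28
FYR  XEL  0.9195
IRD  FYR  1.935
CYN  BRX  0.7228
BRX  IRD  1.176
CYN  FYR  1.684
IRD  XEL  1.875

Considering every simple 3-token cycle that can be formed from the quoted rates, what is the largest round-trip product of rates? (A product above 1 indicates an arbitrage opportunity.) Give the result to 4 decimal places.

1.0218

XEL→BRX→IRD→XEL: 0.4634 × 1.176 × 1.875 = 1.02180
XEL→BRX→FYR→XEL: 0.4634 × 2.28 × 0.9195 = 0.97150
FYR→CYN→BRX→FYR: 0.5669 × 0.7228 × 2.28 = 0.93424
Maximum is XEL→BRX→IRD→XEL at 1.0218; arbitrage exists.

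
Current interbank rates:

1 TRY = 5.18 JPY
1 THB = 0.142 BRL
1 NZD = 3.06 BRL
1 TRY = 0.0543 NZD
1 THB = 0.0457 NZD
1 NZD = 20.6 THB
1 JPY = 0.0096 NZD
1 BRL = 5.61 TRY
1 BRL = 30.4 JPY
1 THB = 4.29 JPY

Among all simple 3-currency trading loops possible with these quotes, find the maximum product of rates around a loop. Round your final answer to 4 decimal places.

BRL→TRY→NZD→BRL: 5.61 × 0.0543 × 3.06 = 0.93215
BRL→JPY→NZD→BRL: 30.4 × 0.0096 × 3.06 = 0.89303
THB→JPY→NZD→THB: 4.29 × 0.0096 × 20.6 = 0.84839
Maximum is BRL→TRY→NZD→BRL at 0.9321; no arbitrage — every cycle loses value.

0.9321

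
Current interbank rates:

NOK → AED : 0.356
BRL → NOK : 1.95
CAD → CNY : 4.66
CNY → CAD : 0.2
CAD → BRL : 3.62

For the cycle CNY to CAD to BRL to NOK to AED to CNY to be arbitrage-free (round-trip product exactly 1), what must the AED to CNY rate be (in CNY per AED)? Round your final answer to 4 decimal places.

1.9897

Known legs of the cycle: 0.2 × 3.62 × 1.95 × 0.356 = 0.5026008
For no arbitrage the full-cycle product must be 1, so the missing rate is 1 / 0.5026008 ≈ 1.989651.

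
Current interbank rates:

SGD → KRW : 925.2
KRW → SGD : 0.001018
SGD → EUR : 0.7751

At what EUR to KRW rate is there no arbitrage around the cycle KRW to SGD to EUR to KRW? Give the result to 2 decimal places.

1267.34

Known legs of the cycle: 0.001018 × 0.7751 = 0.0007890518
For no arbitrage the full-cycle product must be 1, so the missing rate is 1 / 0.0007890518 ≈ 1267.3439.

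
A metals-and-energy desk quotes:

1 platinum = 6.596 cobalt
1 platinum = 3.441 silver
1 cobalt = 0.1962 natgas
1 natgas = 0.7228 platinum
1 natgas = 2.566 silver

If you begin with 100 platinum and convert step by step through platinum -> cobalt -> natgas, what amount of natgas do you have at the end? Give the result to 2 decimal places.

129.41

100 platinum × 6.596 = 659.6 cobalt
659.6 cobalt × 0.1962 = 129.41352 natgas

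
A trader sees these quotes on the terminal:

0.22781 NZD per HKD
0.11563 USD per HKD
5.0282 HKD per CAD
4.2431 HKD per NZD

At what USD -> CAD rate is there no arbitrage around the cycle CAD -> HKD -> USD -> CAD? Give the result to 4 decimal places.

Known legs of the cycle: 5.0282 × 0.11563 = 0.581410766
For no arbitrage the full-cycle product must be 1, so the missing rate is 1 / 0.581410766 ≈ 1.719954.

1.7200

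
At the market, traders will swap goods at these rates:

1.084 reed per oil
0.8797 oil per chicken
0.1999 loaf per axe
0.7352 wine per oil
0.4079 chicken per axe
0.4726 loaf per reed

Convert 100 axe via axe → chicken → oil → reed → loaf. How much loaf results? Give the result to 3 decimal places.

18.383

100 axe × 0.4079 = 40.79 chicken
40.79 chicken × 0.8797 = 35.882963 oil
35.882963 oil × 1.084 = 38.897131892 reed
38.897131892 reed × 0.4726 = 18.3827845321592 loaf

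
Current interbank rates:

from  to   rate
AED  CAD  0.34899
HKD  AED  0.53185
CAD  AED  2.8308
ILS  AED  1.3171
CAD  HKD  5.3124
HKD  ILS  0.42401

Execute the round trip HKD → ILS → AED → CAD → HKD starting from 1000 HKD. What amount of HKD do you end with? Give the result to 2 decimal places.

1035.38

1000 HKD × 0.42401 = 424.01 ILS
424.01 ILS × 1.3171 = 558.463571 AED
558.463571 AED × 0.34899 = 194.89820164329 CAD
194.89820164329 CAD × 5.3124 = 1035.377206409813796 HKD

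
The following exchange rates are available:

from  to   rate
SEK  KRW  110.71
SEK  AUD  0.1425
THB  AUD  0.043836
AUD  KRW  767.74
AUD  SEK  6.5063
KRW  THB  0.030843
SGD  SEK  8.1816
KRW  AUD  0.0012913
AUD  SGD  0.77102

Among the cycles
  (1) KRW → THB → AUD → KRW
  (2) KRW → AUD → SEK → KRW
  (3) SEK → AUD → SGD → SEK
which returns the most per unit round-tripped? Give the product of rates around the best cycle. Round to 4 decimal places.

(1) 0.030843 × 0.043836 × 767.74 = 1.03801
(2) 0.0012913 × 6.5063 × 110.71 = 0.93014
(3) 0.1425 × 0.77102 × 8.1816 = 0.89892
Highest is cycle (1) at 1.0380 (>1, arbitrage).

1.0380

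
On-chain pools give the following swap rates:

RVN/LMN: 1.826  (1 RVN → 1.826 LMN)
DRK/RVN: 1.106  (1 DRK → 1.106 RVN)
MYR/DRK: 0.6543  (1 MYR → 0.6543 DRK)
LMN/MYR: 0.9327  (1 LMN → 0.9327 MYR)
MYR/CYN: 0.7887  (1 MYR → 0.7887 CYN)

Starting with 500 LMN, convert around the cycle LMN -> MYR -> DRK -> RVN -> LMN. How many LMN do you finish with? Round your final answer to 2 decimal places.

616.23

500 LMN × 0.9327 = 466.35 MYR
466.35 MYR × 0.6543 = 305.132805 DRK
305.132805 DRK × 1.106 = 337.47688233 RVN
337.47688233 RVN × 1.826 = 616.23278713458 LMN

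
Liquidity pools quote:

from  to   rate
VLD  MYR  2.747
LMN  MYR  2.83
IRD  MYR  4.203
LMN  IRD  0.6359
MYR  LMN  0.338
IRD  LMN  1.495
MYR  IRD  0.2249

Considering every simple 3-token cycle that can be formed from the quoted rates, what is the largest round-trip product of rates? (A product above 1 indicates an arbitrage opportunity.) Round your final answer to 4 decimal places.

MYR→IRD→LMN→MYR: 0.2249 × 1.495 × 2.83 = 0.95152
MYR→LMN→IRD→MYR: 0.338 × 0.6359 × 4.203 = 0.90337
Maximum is MYR→IRD→LMN→MYR at 0.9515; no arbitrage — every cycle loses value.

0.9515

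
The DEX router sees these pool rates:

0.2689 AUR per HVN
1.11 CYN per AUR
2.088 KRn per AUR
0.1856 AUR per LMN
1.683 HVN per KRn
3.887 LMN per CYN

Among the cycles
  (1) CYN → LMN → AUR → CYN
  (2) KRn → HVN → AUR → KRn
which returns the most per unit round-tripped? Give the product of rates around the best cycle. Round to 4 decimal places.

0.9449

(1) 3.887 × 0.1856 × 1.11 = 0.80078
(2) 1.683 × 0.2689 × 2.088 = 0.94494
Highest is cycle (2) at 0.9449 (≤1, no arbitrage).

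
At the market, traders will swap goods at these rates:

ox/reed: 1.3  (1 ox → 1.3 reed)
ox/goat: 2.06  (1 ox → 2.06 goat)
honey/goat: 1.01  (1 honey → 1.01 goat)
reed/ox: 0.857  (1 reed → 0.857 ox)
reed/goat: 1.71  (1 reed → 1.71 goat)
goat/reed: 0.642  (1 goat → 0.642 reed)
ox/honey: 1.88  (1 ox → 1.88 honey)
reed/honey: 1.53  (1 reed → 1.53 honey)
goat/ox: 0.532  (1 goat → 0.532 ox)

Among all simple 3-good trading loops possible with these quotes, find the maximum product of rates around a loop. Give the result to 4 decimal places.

ox→reed→goat→ox: 1.3 × 1.71 × 0.532 = 1.18264
ox→goat→reed→ox: 2.06 × 0.642 × 0.857 = 1.13340
ox→honey→goat→ox: 1.88 × 1.01 × 0.532 = 1.01016
reed→honey→goat→reed: 1.53 × 1.01 × 0.642 = 0.99208
Maximum is ox→reed→goat→ox at 1.1826; arbitrage exists.

1.1826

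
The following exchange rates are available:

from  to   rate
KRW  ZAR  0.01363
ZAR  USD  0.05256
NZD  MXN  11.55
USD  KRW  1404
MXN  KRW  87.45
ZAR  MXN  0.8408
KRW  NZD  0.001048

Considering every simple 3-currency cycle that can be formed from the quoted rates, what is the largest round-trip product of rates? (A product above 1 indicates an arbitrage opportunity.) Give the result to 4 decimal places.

1.0585

KRW→NZD→MXN→KRW: 0.001048 × 11.55 × 87.45 = 1.05853
USD→KRW→ZAR→USD: 1404 × 0.01363 × 0.05256 = 1.00582
ZAR→MXN→KRW→ZAR: 0.8408 × 87.45 × 0.01363 = 1.00219
Maximum is KRW→NZD→MXN→KRW at 1.0585; arbitrage exists.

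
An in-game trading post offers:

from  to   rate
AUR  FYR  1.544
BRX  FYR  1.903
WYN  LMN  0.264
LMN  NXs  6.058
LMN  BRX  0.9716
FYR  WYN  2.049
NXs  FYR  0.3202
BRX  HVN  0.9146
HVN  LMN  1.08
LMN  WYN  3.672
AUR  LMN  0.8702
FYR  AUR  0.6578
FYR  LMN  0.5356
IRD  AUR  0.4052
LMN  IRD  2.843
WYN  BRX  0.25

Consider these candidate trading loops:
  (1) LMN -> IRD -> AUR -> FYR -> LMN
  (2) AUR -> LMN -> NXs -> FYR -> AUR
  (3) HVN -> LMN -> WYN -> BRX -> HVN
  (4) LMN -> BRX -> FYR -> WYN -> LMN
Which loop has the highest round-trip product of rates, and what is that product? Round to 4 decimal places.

1.1104

(1) 2.843 × 0.4052 × 1.544 × 0.5356 = 0.95265
(2) 0.8702 × 6.058 × 0.3202 × 0.6578 = 1.11036
(3) 1.08 × 3.672 × 0.25 × 0.9146 = 0.90677
(4) 0.9716 × 1.903 × 2.049 × 0.264 = 1.00017
Highest is cycle (2) at 1.1104 (>1, arbitrage).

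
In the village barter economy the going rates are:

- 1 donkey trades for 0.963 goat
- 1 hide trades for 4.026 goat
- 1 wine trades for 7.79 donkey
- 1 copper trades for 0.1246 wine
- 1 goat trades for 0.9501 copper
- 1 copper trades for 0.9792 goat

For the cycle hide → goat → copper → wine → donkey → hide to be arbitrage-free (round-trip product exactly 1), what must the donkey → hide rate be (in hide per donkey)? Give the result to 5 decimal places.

Known legs of the cycle: 4.026 × 0.9501 × 0.1246 × 7.79 = 3.7127746370484
For no arbitrage the full-cycle product must be 1, so the missing rate is 1 / 3.7127746370484 ≈ 0.2693403.

0.26934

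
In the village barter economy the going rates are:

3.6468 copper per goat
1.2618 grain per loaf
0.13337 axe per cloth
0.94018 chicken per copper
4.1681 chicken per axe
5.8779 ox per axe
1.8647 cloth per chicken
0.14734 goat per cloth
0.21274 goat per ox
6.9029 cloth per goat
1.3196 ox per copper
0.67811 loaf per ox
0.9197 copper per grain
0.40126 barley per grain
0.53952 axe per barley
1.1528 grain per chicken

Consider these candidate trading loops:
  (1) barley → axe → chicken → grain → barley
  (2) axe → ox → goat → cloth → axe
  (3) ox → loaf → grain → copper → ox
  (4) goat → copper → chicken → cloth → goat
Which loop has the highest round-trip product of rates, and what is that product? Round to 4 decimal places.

(1) 0.53952 × 4.1681 × 1.1528 × 0.40126 = 1.04022
(2) 5.8779 × 0.21274 × 6.9029 × 0.13337 = 1.15123
(3) 0.67811 × 1.2618 × 0.9197 × 1.3196 = 1.03843
(4) 3.6468 × 0.94018 × 1.8647 × 0.14734 = 0.94200
Highest is cycle (2) at 1.1512 (>1, arbitrage).

1.1512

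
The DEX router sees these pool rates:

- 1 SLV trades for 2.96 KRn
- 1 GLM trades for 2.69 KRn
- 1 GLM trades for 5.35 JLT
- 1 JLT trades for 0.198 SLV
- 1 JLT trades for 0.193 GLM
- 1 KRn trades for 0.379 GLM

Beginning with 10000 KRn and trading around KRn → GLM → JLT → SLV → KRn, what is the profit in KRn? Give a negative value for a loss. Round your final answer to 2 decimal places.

10000 KRn × 0.379 = 3790 GLM
3790 GLM × 5.35 = 20276.5 JLT
20276.5 JLT × 0.198 = 4014.747 SLV
4014.747 SLV × 2.96 = 11883.65112 KRn
Net change: 11883.65112 − 10000 = 1883.65112 KRn

1883.65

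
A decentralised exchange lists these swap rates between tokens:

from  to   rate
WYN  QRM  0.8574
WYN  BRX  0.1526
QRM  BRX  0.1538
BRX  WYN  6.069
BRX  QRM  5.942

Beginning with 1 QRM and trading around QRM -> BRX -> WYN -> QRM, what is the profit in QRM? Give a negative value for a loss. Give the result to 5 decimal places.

-0.19969

1 QRM × 0.1538 = 0.1538 BRX
0.1538 BRX × 6.069 = 0.9334122 WYN
0.9334122 WYN × 0.8574 = 0.80030762028 QRM
Net change: 0.80030762028 − 1 = -0.19969237972 QRM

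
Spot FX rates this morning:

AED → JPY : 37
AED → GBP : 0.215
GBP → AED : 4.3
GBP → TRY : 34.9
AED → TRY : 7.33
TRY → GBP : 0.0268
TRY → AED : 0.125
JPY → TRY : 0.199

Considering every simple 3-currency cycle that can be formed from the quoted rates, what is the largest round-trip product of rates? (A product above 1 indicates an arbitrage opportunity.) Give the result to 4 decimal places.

0.9379

TRY→AED→GBP→TRY: 0.125 × 0.215 × 34.9 = 0.93794
JPY→TRY→AED→JPY: 0.199 × 0.125 × 37 = 0.92038
TRY→GBP→AED→TRY: 0.0268 × 4.3 × 7.33 = 0.84471
Maximum is TRY→AED→GBP→TRY at 0.9379; no arbitrage — every cycle loses value.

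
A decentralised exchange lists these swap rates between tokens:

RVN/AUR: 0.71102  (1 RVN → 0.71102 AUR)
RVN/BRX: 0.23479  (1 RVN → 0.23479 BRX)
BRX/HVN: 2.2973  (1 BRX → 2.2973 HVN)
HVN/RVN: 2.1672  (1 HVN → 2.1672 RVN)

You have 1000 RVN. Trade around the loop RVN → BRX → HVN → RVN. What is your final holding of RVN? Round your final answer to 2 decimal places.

1168.95

1000 RVN × 0.23479 = 234.79 BRX
234.79 BRX × 2.2973 = 539.383067 HVN
539.383067 HVN × 2.1672 = 1168.9509828024 RVN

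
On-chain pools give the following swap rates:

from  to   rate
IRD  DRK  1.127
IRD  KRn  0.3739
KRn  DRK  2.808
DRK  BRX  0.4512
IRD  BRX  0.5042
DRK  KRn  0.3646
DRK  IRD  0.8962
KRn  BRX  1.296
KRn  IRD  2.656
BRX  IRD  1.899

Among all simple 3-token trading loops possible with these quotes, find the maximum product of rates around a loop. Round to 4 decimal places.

IRD→DRK→KRn→IRD: 1.127 × 0.3646 × 2.656 = 1.09136
IRD→DRK→BRX→IRD: 1.127 × 0.4512 × 1.899 = 0.96565
IRD→KRn→DRK→IRD: 0.3739 × 2.808 × 0.8962 = 0.94093
IRD→KRn→BRX→IRD: 0.3739 × 1.296 × 1.899 = 0.92021
Maximum is IRD→DRK→KRn→IRD at 1.0914; arbitrage exists.

1.0914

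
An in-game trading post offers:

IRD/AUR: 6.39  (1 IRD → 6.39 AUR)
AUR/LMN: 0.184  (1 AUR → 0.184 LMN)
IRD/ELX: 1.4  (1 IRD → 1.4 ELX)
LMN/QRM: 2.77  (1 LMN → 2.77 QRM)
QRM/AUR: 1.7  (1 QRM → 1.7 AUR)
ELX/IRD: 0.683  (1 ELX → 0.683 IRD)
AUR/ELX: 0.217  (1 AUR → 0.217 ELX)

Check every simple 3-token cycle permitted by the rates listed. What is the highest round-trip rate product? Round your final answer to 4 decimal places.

0.9471

AUR→ELX→IRD→AUR: 0.217 × 0.683 × 6.39 = 0.94707
LMN→QRM→AUR→LMN: 2.77 × 1.7 × 0.184 = 0.86646
Maximum is AUR→ELX→IRD→AUR at 0.9471; no arbitrage — every cycle loses value.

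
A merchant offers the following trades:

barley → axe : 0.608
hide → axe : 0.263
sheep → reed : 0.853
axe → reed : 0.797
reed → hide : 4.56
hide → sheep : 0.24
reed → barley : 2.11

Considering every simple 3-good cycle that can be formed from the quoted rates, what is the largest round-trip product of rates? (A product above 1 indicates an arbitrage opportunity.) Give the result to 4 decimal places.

1.0225

reed→barley→axe→reed: 2.11 × 0.608 × 0.797 = 1.02246
reed→hide→axe→reed: 4.56 × 0.263 × 0.797 = 0.95583
sheep→reed→hide→sheep: 0.853 × 4.56 × 0.24 = 0.93352
Maximum is reed→barley→axe→reed at 1.0225; arbitrage exists.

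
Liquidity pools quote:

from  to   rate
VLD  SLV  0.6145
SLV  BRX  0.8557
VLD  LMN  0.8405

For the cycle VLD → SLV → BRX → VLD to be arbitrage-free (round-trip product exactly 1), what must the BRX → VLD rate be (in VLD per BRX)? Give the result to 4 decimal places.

Known legs of the cycle: 0.6145 × 0.8557 = 0.52582765
For no arbitrage the full-cycle product must be 1, so the missing rate is 1 / 0.52582765 ≈ 1.901764.

1.9018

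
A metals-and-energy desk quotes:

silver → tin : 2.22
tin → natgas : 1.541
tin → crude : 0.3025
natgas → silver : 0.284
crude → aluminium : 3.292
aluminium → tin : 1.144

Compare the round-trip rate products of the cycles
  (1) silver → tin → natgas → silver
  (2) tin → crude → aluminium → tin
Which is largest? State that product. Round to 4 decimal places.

1.1392

(1) 2.22 × 1.541 × 0.284 = 0.97157
(2) 0.3025 × 3.292 × 1.144 = 1.13923
Highest is cycle (2) at 1.1392 (>1, arbitrage).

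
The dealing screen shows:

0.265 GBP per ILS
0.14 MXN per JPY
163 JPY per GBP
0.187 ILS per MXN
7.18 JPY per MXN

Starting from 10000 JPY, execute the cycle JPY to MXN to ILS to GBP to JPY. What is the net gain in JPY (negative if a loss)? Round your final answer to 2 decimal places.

10000 JPY × 0.14 = 1400 MXN
1400 MXN × 0.187 = 261.8 ILS
261.8 ILS × 0.265 = 69.377 GBP
69.377 GBP × 163 = 11308.451 JPY
Net change: 11308.451 − 10000 = 1308.451 JPY

1308.45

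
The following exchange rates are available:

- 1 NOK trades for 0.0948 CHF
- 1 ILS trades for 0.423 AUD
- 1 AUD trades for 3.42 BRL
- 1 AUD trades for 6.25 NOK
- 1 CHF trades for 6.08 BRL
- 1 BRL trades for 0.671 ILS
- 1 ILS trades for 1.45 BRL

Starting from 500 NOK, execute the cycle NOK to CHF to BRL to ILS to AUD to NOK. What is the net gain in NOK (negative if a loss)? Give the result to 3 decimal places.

500 NOK × 0.0948 = 47.4 CHF
47.4 CHF × 6.08 = 288.192 BRL
288.192 BRL × 0.671 = 193.376832 ILS
193.376832 ILS × 0.423 = 81.798399936 AUD
81.798399936 AUD × 6.25 = 511.2399996 NOK
Net change: 511.2399996 − 500 = 11.2399996 NOK

11.240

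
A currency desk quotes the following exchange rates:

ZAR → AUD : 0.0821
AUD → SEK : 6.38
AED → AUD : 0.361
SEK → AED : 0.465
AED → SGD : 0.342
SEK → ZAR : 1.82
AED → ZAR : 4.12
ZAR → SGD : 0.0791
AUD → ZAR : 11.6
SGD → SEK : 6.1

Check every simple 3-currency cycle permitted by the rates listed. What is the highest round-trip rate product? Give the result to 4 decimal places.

1.0710

AUD→SEK→AED→AUD: 6.38 × 0.465 × 0.361 = 1.07098
AED→SGD→SEK→AED: 0.342 × 6.1 × 0.465 = 0.97008
AUD→SEK→ZAR→AUD: 6.38 × 1.82 × 0.0821 = 0.95331
ZAR→SGD→SEK→ZAR: 0.0791 × 6.1 × 1.82 = 0.87817
Maximum is AUD→SEK→AED→AUD at 1.0710; arbitrage exists.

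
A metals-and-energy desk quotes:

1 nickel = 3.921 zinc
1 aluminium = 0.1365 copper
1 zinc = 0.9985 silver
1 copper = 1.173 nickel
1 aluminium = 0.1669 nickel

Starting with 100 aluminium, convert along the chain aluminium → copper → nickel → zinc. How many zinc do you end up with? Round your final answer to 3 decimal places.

62.781

100 aluminium × 0.1365 = 13.65 copper
13.65 copper × 1.173 = 16.01145 nickel
16.01145 nickel × 3.921 = 62.78089545 zinc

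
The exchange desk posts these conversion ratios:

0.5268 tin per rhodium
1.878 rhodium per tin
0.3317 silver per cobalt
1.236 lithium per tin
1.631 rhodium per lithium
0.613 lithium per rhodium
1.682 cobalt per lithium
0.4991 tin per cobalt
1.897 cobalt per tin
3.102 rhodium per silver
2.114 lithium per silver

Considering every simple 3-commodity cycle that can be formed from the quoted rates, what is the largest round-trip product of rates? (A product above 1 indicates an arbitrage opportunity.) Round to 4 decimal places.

silver→lithium→cobalt→silver: 2.114 × 1.682 × 0.3317 = 1.17944
tin→lithium→rhodium→tin: 1.236 × 1.631 × 0.5268 = 1.06198
tin→lithium→cobalt→tin: 1.236 × 1.682 × 0.4991 = 1.03760
Maximum is silver→lithium→cobalt→silver at 1.1794; arbitrage exists.

1.1794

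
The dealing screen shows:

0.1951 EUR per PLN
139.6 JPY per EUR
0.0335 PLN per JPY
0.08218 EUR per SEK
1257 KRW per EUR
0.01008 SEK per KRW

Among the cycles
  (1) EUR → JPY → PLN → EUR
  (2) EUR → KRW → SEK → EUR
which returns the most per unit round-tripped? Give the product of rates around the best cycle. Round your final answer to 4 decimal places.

1.0413

(1) 139.6 × 0.0335 × 0.1951 = 0.91240
(2) 1257 × 0.01008 × 0.08218 = 1.04127
Highest is cycle (2) at 1.0413 (>1, arbitrage).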